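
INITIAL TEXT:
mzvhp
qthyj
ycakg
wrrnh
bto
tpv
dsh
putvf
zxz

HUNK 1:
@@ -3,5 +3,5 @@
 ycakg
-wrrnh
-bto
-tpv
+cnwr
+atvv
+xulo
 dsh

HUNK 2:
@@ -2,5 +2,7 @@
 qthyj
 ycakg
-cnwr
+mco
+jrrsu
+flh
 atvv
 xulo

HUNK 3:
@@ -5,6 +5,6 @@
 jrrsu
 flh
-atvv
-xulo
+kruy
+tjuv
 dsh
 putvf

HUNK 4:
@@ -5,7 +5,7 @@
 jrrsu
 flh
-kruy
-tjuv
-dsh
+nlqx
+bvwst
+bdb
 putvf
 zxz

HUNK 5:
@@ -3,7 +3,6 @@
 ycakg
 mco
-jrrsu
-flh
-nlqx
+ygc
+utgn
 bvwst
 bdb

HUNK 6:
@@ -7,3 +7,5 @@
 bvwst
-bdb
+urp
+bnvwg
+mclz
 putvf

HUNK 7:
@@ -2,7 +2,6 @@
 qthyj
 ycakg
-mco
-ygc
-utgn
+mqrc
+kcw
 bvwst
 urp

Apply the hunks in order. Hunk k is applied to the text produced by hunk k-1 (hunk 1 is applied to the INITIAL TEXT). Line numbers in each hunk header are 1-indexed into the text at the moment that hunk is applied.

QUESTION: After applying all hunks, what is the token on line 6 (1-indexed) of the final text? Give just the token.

Answer: bvwst

Derivation:
Hunk 1: at line 3 remove [wrrnh,bto,tpv] add [cnwr,atvv,xulo] -> 9 lines: mzvhp qthyj ycakg cnwr atvv xulo dsh putvf zxz
Hunk 2: at line 2 remove [cnwr] add [mco,jrrsu,flh] -> 11 lines: mzvhp qthyj ycakg mco jrrsu flh atvv xulo dsh putvf zxz
Hunk 3: at line 5 remove [atvv,xulo] add [kruy,tjuv] -> 11 lines: mzvhp qthyj ycakg mco jrrsu flh kruy tjuv dsh putvf zxz
Hunk 4: at line 5 remove [kruy,tjuv,dsh] add [nlqx,bvwst,bdb] -> 11 lines: mzvhp qthyj ycakg mco jrrsu flh nlqx bvwst bdb putvf zxz
Hunk 5: at line 3 remove [jrrsu,flh,nlqx] add [ygc,utgn] -> 10 lines: mzvhp qthyj ycakg mco ygc utgn bvwst bdb putvf zxz
Hunk 6: at line 7 remove [bdb] add [urp,bnvwg,mclz] -> 12 lines: mzvhp qthyj ycakg mco ygc utgn bvwst urp bnvwg mclz putvf zxz
Hunk 7: at line 2 remove [mco,ygc,utgn] add [mqrc,kcw] -> 11 lines: mzvhp qthyj ycakg mqrc kcw bvwst urp bnvwg mclz putvf zxz
Final line 6: bvwst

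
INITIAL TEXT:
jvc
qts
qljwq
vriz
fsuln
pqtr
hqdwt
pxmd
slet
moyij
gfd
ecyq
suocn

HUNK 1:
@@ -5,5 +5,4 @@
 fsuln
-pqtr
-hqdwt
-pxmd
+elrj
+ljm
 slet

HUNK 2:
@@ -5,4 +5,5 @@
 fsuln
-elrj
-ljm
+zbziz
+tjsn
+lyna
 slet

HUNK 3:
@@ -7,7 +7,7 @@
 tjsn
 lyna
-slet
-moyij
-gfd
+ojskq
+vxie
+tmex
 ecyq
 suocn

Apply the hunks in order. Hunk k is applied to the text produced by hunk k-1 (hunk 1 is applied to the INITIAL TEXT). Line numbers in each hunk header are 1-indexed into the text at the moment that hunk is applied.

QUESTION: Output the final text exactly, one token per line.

Hunk 1: at line 5 remove [pqtr,hqdwt,pxmd] add [elrj,ljm] -> 12 lines: jvc qts qljwq vriz fsuln elrj ljm slet moyij gfd ecyq suocn
Hunk 2: at line 5 remove [elrj,ljm] add [zbziz,tjsn,lyna] -> 13 lines: jvc qts qljwq vriz fsuln zbziz tjsn lyna slet moyij gfd ecyq suocn
Hunk 3: at line 7 remove [slet,moyij,gfd] add [ojskq,vxie,tmex] -> 13 lines: jvc qts qljwq vriz fsuln zbziz tjsn lyna ojskq vxie tmex ecyq suocn

Answer: jvc
qts
qljwq
vriz
fsuln
zbziz
tjsn
lyna
ojskq
vxie
tmex
ecyq
suocn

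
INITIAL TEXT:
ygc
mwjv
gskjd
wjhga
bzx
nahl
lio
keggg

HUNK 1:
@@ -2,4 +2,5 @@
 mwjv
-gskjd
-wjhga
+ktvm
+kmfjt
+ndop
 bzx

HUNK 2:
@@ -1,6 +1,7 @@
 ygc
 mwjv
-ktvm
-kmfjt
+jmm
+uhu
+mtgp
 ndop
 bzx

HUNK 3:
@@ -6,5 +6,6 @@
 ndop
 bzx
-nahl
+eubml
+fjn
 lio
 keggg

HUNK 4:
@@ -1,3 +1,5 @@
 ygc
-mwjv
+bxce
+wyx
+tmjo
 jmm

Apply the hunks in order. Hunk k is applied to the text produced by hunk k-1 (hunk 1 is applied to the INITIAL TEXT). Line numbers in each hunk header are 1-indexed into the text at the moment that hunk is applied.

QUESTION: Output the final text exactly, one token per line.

Hunk 1: at line 2 remove [gskjd,wjhga] add [ktvm,kmfjt,ndop] -> 9 lines: ygc mwjv ktvm kmfjt ndop bzx nahl lio keggg
Hunk 2: at line 1 remove [ktvm,kmfjt] add [jmm,uhu,mtgp] -> 10 lines: ygc mwjv jmm uhu mtgp ndop bzx nahl lio keggg
Hunk 3: at line 6 remove [nahl] add [eubml,fjn] -> 11 lines: ygc mwjv jmm uhu mtgp ndop bzx eubml fjn lio keggg
Hunk 4: at line 1 remove [mwjv] add [bxce,wyx,tmjo] -> 13 lines: ygc bxce wyx tmjo jmm uhu mtgp ndop bzx eubml fjn lio keggg

Answer: ygc
bxce
wyx
tmjo
jmm
uhu
mtgp
ndop
bzx
eubml
fjn
lio
keggg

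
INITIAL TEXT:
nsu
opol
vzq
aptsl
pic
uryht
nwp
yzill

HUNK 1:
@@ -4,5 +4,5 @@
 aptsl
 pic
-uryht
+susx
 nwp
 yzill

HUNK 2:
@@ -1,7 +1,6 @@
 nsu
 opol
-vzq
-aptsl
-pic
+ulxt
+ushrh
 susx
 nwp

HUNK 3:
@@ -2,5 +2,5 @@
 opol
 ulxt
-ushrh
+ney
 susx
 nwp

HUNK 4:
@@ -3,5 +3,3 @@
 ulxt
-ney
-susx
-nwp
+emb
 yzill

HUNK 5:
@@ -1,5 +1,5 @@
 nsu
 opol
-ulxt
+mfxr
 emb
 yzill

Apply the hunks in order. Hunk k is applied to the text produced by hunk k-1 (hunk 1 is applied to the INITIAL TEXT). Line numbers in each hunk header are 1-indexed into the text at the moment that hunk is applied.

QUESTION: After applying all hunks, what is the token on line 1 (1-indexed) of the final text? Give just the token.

Answer: nsu

Derivation:
Hunk 1: at line 4 remove [uryht] add [susx] -> 8 lines: nsu opol vzq aptsl pic susx nwp yzill
Hunk 2: at line 1 remove [vzq,aptsl,pic] add [ulxt,ushrh] -> 7 lines: nsu opol ulxt ushrh susx nwp yzill
Hunk 3: at line 2 remove [ushrh] add [ney] -> 7 lines: nsu opol ulxt ney susx nwp yzill
Hunk 4: at line 3 remove [ney,susx,nwp] add [emb] -> 5 lines: nsu opol ulxt emb yzill
Hunk 5: at line 1 remove [ulxt] add [mfxr] -> 5 lines: nsu opol mfxr emb yzill
Final line 1: nsu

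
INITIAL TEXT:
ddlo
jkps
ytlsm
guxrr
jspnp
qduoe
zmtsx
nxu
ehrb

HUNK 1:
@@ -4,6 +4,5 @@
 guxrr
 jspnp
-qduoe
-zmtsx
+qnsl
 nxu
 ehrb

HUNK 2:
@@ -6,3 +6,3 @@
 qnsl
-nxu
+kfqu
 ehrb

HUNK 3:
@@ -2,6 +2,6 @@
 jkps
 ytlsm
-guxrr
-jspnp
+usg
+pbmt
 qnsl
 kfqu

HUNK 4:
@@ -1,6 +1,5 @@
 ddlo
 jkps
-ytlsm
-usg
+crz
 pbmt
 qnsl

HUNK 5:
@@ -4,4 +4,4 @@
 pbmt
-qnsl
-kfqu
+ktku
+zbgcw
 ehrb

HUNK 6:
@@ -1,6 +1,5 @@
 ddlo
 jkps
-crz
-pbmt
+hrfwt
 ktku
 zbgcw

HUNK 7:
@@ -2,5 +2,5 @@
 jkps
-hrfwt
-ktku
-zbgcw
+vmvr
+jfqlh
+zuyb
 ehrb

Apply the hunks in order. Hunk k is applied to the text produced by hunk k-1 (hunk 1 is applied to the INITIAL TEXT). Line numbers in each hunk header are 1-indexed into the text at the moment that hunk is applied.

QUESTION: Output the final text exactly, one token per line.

Answer: ddlo
jkps
vmvr
jfqlh
zuyb
ehrb

Derivation:
Hunk 1: at line 4 remove [qduoe,zmtsx] add [qnsl] -> 8 lines: ddlo jkps ytlsm guxrr jspnp qnsl nxu ehrb
Hunk 2: at line 6 remove [nxu] add [kfqu] -> 8 lines: ddlo jkps ytlsm guxrr jspnp qnsl kfqu ehrb
Hunk 3: at line 2 remove [guxrr,jspnp] add [usg,pbmt] -> 8 lines: ddlo jkps ytlsm usg pbmt qnsl kfqu ehrb
Hunk 4: at line 1 remove [ytlsm,usg] add [crz] -> 7 lines: ddlo jkps crz pbmt qnsl kfqu ehrb
Hunk 5: at line 4 remove [qnsl,kfqu] add [ktku,zbgcw] -> 7 lines: ddlo jkps crz pbmt ktku zbgcw ehrb
Hunk 6: at line 1 remove [crz,pbmt] add [hrfwt] -> 6 lines: ddlo jkps hrfwt ktku zbgcw ehrb
Hunk 7: at line 2 remove [hrfwt,ktku,zbgcw] add [vmvr,jfqlh,zuyb] -> 6 lines: ddlo jkps vmvr jfqlh zuyb ehrb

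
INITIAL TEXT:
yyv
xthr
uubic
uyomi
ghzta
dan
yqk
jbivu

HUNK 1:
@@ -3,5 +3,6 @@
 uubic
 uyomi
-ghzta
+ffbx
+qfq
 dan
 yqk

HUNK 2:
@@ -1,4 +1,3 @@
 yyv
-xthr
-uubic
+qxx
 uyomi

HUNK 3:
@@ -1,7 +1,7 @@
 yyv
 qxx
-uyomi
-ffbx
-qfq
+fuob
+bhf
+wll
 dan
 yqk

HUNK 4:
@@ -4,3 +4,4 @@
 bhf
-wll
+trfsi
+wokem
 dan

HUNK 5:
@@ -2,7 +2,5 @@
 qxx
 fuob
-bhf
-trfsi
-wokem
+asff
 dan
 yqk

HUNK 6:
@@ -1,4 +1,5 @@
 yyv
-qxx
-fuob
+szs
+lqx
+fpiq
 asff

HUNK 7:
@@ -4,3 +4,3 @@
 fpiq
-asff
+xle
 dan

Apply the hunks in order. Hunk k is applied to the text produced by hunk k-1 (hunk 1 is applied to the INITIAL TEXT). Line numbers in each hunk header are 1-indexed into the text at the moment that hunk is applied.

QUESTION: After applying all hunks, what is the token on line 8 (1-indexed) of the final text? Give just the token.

Answer: jbivu

Derivation:
Hunk 1: at line 3 remove [ghzta] add [ffbx,qfq] -> 9 lines: yyv xthr uubic uyomi ffbx qfq dan yqk jbivu
Hunk 2: at line 1 remove [xthr,uubic] add [qxx] -> 8 lines: yyv qxx uyomi ffbx qfq dan yqk jbivu
Hunk 3: at line 1 remove [uyomi,ffbx,qfq] add [fuob,bhf,wll] -> 8 lines: yyv qxx fuob bhf wll dan yqk jbivu
Hunk 4: at line 4 remove [wll] add [trfsi,wokem] -> 9 lines: yyv qxx fuob bhf trfsi wokem dan yqk jbivu
Hunk 5: at line 2 remove [bhf,trfsi,wokem] add [asff] -> 7 lines: yyv qxx fuob asff dan yqk jbivu
Hunk 6: at line 1 remove [qxx,fuob] add [szs,lqx,fpiq] -> 8 lines: yyv szs lqx fpiq asff dan yqk jbivu
Hunk 7: at line 4 remove [asff] add [xle] -> 8 lines: yyv szs lqx fpiq xle dan yqk jbivu
Final line 8: jbivu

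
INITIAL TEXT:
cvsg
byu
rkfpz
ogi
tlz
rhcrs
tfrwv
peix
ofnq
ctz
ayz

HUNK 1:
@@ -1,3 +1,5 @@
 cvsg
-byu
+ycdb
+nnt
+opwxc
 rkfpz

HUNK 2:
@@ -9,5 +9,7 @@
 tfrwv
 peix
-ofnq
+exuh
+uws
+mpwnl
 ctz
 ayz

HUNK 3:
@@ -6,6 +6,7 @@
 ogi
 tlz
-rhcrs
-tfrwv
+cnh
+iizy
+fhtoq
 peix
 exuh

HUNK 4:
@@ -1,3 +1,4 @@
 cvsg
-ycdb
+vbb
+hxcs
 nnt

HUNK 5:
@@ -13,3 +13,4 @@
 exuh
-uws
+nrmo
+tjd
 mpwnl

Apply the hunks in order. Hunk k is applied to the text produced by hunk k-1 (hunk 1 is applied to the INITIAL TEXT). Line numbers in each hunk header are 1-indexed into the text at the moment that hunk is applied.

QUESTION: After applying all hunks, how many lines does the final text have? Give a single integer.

Hunk 1: at line 1 remove [byu] add [ycdb,nnt,opwxc] -> 13 lines: cvsg ycdb nnt opwxc rkfpz ogi tlz rhcrs tfrwv peix ofnq ctz ayz
Hunk 2: at line 9 remove [ofnq] add [exuh,uws,mpwnl] -> 15 lines: cvsg ycdb nnt opwxc rkfpz ogi tlz rhcrs tfrwv peix exuh uws mpwnl ctz ayz
Hunk 3: at line 6 remove [rhcrs,tfrwv] add [cnh,iizy,fhtoq] -> 16 lines: cvsg ycdb nnt opwxc rkfpz ogi tlz cnh iizy fhtoq peix exuh uws mpwnl ctz ayz
Hunk 4: at line 1 remove [ycdb] add [vbb,hxcs] -> 17 lines: cvsg vbb hxcs nnt opwxc rkfpz ogi tlz cnh iizy fhtoq peix exuh uws mpwnl ctz ayz
Hunk 5: at line 13 remove [uws] add [nrmo,tjd] -> 18 lines: cvsg vbb hxcs nnt opwxc rkfpz ogi tlz cnh iizy fhtoq peix exuh nrmo tjd mpwnl ctz ayz
Final line count: 18

Answer: 18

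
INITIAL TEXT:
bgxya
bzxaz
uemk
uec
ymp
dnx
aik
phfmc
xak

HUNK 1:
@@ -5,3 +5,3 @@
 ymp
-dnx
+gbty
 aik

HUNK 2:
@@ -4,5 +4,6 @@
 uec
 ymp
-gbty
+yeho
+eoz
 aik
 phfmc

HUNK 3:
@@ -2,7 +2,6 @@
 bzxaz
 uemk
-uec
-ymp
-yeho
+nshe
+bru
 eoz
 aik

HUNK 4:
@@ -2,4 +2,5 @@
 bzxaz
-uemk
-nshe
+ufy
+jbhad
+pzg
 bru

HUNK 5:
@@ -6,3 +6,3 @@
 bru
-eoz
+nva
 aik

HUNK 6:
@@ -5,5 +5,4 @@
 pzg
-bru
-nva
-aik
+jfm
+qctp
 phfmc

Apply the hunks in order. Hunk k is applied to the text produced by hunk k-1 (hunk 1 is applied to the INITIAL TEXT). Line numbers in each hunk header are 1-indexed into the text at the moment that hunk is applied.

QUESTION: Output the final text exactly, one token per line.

Answer: bgxya
bzxaz
ufy
jbhad
pzg
jfm
qctp
phfmc
xak

Derivation:
Hunk 1: at line 5 remove [dnx] add [gbty] -> 9 lines: bgxya bzxaz uemk uec ymp gbty aik phfmc xak
Hunk 2: at line 4 remove [gbty] add [yeho,eoz] -> 10 lines: bgxya bzxaz uemk uec ymp yeho eoz aik phfmc xak
Hunk 3: at line 2 remove [uec,ymp,yeho] add [nshe,bru] -> 9 lines: bgxya bzxaz uemk nshe bru eoz aik phfmc xak
Hunk 4: at line 2 remove [uemk,nshe] add [ufy,jbhad,pzg] -> 10 lines: bgxya bzxaz ufy jbhad pzg bru eoz aik phfmc xak
Hunk 5: at line 6 remove [eoz] add [nva] -> 10 lines: bgxya bzxaz ufy jbhad pzg bru nva aik phfmc xak
Hunk 6: at line 5 remove [bru,nva,aik] add [jfm,qctp] -> 9 lines: bgxya bzxaz ufy jbhad pzg jfm qctp phfmc xak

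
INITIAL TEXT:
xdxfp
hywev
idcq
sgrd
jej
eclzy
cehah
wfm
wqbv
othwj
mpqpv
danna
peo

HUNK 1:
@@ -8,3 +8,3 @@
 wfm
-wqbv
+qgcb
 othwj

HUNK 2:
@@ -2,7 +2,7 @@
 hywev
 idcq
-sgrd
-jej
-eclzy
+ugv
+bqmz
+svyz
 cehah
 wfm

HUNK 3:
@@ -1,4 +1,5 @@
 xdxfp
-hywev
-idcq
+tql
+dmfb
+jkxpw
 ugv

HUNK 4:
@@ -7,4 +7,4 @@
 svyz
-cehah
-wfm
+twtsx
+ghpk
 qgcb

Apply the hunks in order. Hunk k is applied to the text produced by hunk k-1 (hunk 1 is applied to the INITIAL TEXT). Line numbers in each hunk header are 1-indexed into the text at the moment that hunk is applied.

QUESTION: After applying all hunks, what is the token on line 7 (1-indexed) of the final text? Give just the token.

Answer: svyz

Derivation:
Hunk 1: at line 8 remove [wqbv] add [qgcb] -> 13 lines: xdxfp hywev idcq sgrd jej eclzy cehah wfm qgcb othwj mpqpv danna peo
Hunk 2: at line 2 remove [sgrd,jej,eclzy] add [ugv,bqmz,svyz] -> 13 lines: xdxfp hywev idcq ugv bqmz svyz cehah wfm qgcb othwj mpqpv danna peo
Hunk 3: at line 1 remove [hywev,idcq] add [tql,dmfb,jkxpw] -> 14 lines: xdxfp tql dmfb jkxpw ugv bqmz svyz cehah wfm qgcb othwj mpqpv danna peo
Hunk 4: at line 7 remove [cehah,wfm] add [twtsx,ghpk] -> 14 lines: xdxfp tql dmfb jkxpw ugv bqmz svyz twtsx ghpk qgcb othwj mpqpv danna peo
Final line 7: svyz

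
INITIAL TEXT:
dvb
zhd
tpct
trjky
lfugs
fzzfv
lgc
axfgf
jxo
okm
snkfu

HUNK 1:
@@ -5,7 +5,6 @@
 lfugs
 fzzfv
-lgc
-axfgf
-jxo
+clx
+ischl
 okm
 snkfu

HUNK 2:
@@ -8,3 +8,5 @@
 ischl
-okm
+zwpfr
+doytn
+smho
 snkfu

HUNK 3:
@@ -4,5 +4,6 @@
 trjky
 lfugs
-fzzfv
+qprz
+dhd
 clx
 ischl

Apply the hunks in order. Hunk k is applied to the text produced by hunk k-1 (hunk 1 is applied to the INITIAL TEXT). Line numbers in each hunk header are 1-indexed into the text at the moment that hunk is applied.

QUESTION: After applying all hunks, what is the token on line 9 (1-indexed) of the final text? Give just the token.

Hunk 1: at line 5 remove [lgc,axfgf,jxo] add [clx,ischl] -> 10 lines: dvb zhd tpct trjky lfugs fzzfv clx ischl okm snkfu
Hunk 2: at line 8 remove [okm] add [zwpfr,doytn,smho] -> 12 lines: dvb zhd tpct trjky lfugs fzzfv clx ischl zwpfr doytn smho snkfu
Hunk 3: at line 4 remove [fzzfv] add [qprz,dhd] -> 13 lines: dvb zhd tpct trjky lfugs qprz dhd clx ischl zwpfr doytn smho snkfu
Final line 9: ischl

Answer: ischl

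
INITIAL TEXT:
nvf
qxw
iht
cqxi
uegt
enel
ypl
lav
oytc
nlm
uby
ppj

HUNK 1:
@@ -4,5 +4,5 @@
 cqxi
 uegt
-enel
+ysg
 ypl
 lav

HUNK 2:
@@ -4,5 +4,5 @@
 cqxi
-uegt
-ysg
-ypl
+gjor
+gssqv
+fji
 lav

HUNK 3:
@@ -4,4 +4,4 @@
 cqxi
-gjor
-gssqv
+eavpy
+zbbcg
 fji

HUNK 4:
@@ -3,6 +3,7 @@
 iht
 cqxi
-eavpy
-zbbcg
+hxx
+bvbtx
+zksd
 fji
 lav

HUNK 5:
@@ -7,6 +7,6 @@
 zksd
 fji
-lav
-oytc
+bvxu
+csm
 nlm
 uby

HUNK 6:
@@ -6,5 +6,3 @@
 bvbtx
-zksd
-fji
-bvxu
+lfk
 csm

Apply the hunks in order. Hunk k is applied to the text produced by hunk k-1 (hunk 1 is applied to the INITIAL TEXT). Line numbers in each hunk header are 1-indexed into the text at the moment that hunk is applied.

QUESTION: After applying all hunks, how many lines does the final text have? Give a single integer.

Hunk 1: at line 4 remove [enel] add [ysg] -> 12 lines: nvf qxw iht cqxi uegt ysg ypl lav oytc nlm uby ppj
Hunk 2: at line 4 remove [uegt,ysg,ypl] add [gjor,gssqv,fji] -> 12 lines: nvf qxw iht cqxi gjor gssqv fji lav oytc nlm uby ppj
Hunk 3: at line 4 remove [gjor,gssqv] add [eavpy,zbbcg] -> 12 lines: nvf qxw iht cqxi eavpy zbbcg fji lav oytc nlm uby ppj
Hunk 4: at line 3 remove [eavpy,zbbcg] add [hxx,bvbtx,zksd] -> 13 lines: nvf qxw iht cqxi hxx bvbtx zksd fji lav oytc nlm uby ppj
Hunk 5: at line 7 remove [lav,oytc] add [bvxu,csm] -> 13 lines: nvf qxw iht cqxi hxx bvbtx zksd fji bvxu csm nlm uby ppj
Hunk 6: at line 6 remove [zksd,fji,bvxu] add [lfk] -> 11 lines: nvf qxw iht cqxi hxx bvbtx lfk csm nlm uby ppj
Final line count: 11

Answer: 11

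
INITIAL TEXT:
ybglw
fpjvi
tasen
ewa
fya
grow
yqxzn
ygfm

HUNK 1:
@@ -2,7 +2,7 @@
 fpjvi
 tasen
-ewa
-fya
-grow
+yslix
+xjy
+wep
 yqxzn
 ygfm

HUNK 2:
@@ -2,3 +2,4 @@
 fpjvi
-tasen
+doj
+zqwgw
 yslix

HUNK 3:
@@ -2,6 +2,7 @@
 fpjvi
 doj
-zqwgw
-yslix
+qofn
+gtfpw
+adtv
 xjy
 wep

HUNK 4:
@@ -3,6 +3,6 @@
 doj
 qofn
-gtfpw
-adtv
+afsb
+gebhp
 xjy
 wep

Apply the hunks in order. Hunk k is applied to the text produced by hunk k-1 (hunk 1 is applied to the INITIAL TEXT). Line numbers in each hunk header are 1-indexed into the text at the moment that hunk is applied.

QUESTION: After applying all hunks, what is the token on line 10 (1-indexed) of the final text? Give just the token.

Answer: ygfm

Derivation:
Hunk 1: at line 2 remove [ewa,fya,grow] add [yslix,xjy,wep] -> 8 lines: ybglw fpjvi tasen yslix xjy wep yqxzn ygfm
Hunk 2: at line 2 remove [tasen] add [doj,zqwgw] -> 9 lines: ybglw fpjvi doj zqwgw yslix xjy wep yqxzn ygfm
Hunk 3: at line 2 remove [zqwgw,yslix] add [qofn,gtfpw,adtv] -> 10 lines: ybglw fpjvi doj qofn gtfpw adtv xjy wep yqxzn ygfm
Hunk 4: at line 3 remove [gtfpw,adtv] add [afsb,gebhp] -> 10 lines: ybglw fpjvi doj qofn afsb gebhp xjy wep yqxzn ygfm
Final line 10: ygfm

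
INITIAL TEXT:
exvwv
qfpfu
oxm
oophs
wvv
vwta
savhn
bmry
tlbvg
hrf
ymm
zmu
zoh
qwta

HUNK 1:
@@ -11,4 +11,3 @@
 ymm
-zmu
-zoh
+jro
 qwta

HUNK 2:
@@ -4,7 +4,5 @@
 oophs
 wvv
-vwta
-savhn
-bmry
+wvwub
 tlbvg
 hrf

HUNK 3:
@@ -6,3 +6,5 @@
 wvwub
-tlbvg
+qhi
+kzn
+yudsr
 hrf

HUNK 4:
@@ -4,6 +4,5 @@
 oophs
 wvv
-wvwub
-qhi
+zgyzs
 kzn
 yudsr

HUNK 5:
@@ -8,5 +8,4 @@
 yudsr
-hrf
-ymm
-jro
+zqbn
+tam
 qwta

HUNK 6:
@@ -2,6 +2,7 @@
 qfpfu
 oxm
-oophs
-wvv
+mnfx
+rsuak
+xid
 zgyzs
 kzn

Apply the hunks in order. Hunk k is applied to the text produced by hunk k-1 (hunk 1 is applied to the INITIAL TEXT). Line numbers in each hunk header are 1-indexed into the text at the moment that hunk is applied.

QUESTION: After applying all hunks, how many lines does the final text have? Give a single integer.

Hunk 1: at line 11 remove [zmu,zoh] add [jro] -> 13 lines: exvwv qfpfu oxm oophs wvv vwta savhn bmry tlbvg hrf ymm jro qwta
Hunk 2: at line 4 remove [vwta,savhn,bmry] add [wvwub] -> 11 lines: exvwv qfpfu oxm oophs wvv wvwub tlbvg hrf ymm jro qwta
Hunk 3: at line 6 remove [tlbvg] add [qhi,kzn,yudsr] -> 13 lines: exvwv qfpfu oxm oophs wvv wvwub qhi kzn yudsr hrf ymm jro qwta
Hunk 4: at line 4 remove [wvwub,qhi] add [zgyzs] -> 12 lines: exvwv qfpfu oxm oophs wvv zgyzs kzn yudsr hrf ymm jro qwta
Hunk 5: at line 8 remove [hrf,ymm,jro] add [zqbn,tam] -> 11 lines: exvwv qfpfu oxm oophs wvv zgyzs kzn yudsr zqbn tam qwta
Hunk 6: at line 2 remove [oophs,wvv] add [mnfx,rsuak,xid] -> 12 lines: exvwv qfpfu oxm mnfx rsuak xid zgyzs kzn yudsr zqbn tam qwta
Final line count: 12

Answer: 12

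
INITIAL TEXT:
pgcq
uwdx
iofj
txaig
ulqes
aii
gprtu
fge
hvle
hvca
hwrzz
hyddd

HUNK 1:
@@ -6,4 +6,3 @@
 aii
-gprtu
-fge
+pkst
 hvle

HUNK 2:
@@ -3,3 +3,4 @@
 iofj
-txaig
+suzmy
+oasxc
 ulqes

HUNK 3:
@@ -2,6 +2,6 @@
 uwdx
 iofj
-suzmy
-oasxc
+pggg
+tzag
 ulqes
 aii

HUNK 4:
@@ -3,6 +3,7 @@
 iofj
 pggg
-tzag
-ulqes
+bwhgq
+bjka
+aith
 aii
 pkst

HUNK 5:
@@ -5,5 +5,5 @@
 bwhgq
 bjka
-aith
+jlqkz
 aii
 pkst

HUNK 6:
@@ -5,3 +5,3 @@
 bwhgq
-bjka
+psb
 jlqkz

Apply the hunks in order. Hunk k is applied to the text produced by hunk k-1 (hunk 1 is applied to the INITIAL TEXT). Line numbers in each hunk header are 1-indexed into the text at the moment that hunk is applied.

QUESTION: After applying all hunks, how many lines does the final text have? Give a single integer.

Hunk 1: at line 6 remove [gprtu,fge] add [pkst] -> 11 lines: pgcq uwdx iofj txaig ulqes aii pkst hvle hvca hwrzz hyddd
Hunk 2: at line 3 remove [txaig] add [suzmy,oasxc] -> 12 lines: pgcq uwdx iofj suzmy oasxc ulqes aii pkst hvle hvca hwrzz hyddd
Hunk 3: at line 2 remove [suzmy,oasxc] add [pggg,tzag] -> 12 lines: pgcq uwdx iofj pggg tzag ulqes aii pkst hvle hvca hwrzz hyddd
Hunk 4: at line 3 remove [tzag,ulqes] add [bwhgq,bjka,aith] -> 13 lines: pgcq uwdx iofj pggg bwhgq bjka aith aii pkst hvle hvca hwrzz hyddd
Hunk 5: at line 5 remove [aith] add [jlqkz] -> 13 lines: pgcq uwdx iofj pggg bwhgq bjka jlqkz aii pkst hvle hvca hwrzz hyddd
Hunk 6: at line 5 remove [bjka] add [psb] -> 13 lines: pgcq uwdx iofj pggg bwhgq psb jlqkz aii pkst hvle hvca hwrzz hyddd
Final line count: 13

Answer: 13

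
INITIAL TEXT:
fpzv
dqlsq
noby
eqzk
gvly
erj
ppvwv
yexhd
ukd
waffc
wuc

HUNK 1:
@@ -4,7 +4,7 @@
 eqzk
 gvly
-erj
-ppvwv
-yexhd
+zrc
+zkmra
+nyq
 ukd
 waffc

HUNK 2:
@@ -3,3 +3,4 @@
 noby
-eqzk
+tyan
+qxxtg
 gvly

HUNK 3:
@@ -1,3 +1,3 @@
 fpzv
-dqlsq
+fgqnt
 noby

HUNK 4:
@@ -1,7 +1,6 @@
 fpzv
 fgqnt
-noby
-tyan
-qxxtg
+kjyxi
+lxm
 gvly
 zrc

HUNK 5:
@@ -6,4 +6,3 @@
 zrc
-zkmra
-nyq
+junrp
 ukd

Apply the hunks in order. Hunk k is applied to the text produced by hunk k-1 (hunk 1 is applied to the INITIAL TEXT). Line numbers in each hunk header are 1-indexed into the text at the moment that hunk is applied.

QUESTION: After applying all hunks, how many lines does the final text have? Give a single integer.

Answer: 10

Derivation:
Hunk 1: at line 4 remove [erj,ppvwv,yexhd] add [zrc,zkmra,nyq] -> 11 lines: fpzv dqlsq noby eqzk gvly zrc zkmra nyq ukd waffc wuc
Hunk 2: at line 3 remove [eqzk] add [tyan,qxxtg] -> 12 lines: fpzv dqlsq noby tyan qxxtg gvly zrc zkmra nyq ukd waffc wuc
Hunk 3: at line 1 remove [dqlsq] add [fgqnt] -> 12 lines: fpzv fgqnt noby tyan qxxtg gvly zrc zkmra nyq ukd waffc wuc
Hunk 4: at line 1 remove [noby,tyan,qxxtg] add [kjyxi,lxm] -> 11 lines: fpzv fgqnt kjyxi lxm gvly zrc zkmra nyq ukd waffc wuc
Hunk 5: at line 6 remove [zkmra,nyq] add [junrp] -> 10 lines: fpzv fgqnt kjyxi lxm gvly zrc junrp ukd waffc wuc
Final line count: 10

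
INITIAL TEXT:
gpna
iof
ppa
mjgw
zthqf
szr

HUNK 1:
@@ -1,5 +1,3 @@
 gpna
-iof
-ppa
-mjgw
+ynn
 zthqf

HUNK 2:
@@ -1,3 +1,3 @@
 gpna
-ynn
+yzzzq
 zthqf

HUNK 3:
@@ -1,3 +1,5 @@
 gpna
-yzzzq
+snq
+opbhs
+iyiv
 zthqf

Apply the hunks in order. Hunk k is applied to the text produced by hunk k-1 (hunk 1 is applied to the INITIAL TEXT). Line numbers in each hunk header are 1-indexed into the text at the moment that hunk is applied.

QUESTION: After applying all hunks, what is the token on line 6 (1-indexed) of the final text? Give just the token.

Answer: szr

Derivation:
Hunk 1: at line 1 remove [iof,ppa,mjgw] add [ynn] -> 4 lines: gpna ynn zthqf szr
Hunk 2: at line 1 remove [ynn] add [yzzzq] -> 4 lines: gpna yzzzq zthqf szr
Hunk 3: at line 1 remove [yzzzq] add [snq,opbhs,iyiv] -> 6 lines: gpna snq opbhs iyiv zthqf szr
Final line 6: szr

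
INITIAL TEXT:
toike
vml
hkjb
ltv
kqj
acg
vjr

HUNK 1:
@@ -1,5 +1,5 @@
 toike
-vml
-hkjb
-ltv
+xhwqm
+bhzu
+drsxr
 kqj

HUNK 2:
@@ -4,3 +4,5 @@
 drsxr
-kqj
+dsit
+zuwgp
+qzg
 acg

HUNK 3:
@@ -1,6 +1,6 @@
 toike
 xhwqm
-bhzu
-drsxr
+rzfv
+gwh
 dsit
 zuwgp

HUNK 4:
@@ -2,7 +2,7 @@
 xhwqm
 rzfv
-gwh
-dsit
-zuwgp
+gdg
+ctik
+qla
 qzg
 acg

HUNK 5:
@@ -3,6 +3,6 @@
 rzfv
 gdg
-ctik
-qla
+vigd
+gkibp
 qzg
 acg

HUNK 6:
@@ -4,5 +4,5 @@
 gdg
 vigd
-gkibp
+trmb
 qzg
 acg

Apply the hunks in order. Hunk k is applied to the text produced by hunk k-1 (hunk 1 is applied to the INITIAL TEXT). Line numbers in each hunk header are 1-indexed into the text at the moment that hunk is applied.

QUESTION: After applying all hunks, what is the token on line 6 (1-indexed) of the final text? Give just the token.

Hunk 1: at line 1 remove [vml,hkjb,ltv] add [xhwqm,bhzu,drsxr] -> 7 lines: toike xhwqm bhzu drsxr kqj acg vjr
Hunk 2: at line 4 remove [kqj] add [dsit,zuwgp,qzg] -> 9 lines: toike xhwqm bhzu drsxr dsit zuwgp qzg acg vjr
Hunk 3: at line 1 remove [bhzu,drsxr] add [rzfv,gwh] -> 9 lines: toike xhwqm rzfv gwh dsit zuwgp qzg acg vjr
Hunk 4: at line 2 remove [gwh,dsit,zuwgp] add [gdg,ctik,qla] -> 9 lines: toike xhwqm rzfv gdg ctik qla qzg acg vjr
Hunk 5: at line 3 remove [ctik,qla] add [vigd,gkibp] -> 9 lines: toike xhwqm rzfv gdg vigd gkibp qzg acg vjr
Hunk 6: at line 4 remove [gkibp] add [trmb] -> 9 lines: toike xhwqm rzfv gdg vigd trmb qzg acg vjr
Final line 6: trmb

Answer: trmb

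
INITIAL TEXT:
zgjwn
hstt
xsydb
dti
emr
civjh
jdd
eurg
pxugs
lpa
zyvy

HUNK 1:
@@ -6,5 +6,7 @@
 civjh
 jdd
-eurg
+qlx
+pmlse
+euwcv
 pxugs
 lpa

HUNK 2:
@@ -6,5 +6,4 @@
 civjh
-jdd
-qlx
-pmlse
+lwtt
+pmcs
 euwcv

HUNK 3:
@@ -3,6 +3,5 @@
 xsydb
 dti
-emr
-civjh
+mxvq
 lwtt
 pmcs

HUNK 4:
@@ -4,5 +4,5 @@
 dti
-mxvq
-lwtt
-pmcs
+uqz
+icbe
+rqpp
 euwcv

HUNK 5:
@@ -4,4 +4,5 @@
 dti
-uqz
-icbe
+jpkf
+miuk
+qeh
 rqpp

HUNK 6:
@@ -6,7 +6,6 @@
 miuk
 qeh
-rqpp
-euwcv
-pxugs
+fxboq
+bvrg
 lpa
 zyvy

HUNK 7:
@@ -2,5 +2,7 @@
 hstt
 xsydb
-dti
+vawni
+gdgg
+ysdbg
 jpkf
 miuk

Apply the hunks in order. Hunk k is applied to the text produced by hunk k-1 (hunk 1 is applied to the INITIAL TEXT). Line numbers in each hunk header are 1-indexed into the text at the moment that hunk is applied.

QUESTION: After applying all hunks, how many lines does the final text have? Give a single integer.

Hunk 1: at line 6 remove [eurg] add [qlx,pmlse,euwcv] -> 13 lines: zgjwn hstt xsydb dti emr civjh jdd qlx pmlse euwcv pxugs lpa zyvy
Hunk 2: at line 6 remove [jdd,qlx,pmlse] add [lwtt,pmcs] -> 12 lines: zgjwn hstt xsydb dti emr civjh lwtt pmcs euwcv pxugs lpa zyvy
Hunk 3: at line 3 remove [emr,civjh] add [mxvq] -> 11 lines: zgjwn hstt xsydb dti mxvq lwtt pmcs euwcv pxugs lpa zyvy
Hunk 4: at line 4 remove [mxvq,lwtt,pmcs] add [uqz,icbe,rqpp] -> 11 lines: zgjwn hstt xsydb dti uqz icbe rqpp euwcv pxugs lpa zyvy
Hunk 5: at line 4 remove [uqz,icbe] add [jpkf,miuk,qeh] -> 12 lines: zgjwn hstt xsydb dti jpkf miuk qeh rqpp euwcv pxugs lpa zyvy
Hunk 6: at line 6 remove [rqpp,euwcv,pxugs] add [fxboq,bvrg] -> 11 lines: zgjwn hstt xsydb dti jpkf miuk qeh fxboq bvrg lpa zyvy
Hunk 7: at line 2 remove [dti] add [vawni,gdgg,ysdbg] -> 13 lines: zgjwn hstt xsydb vawni gdgg ysdbg jpkf miuk qeh fxboq bvrg lpa zyvy
Final line count: 13

Answer: 13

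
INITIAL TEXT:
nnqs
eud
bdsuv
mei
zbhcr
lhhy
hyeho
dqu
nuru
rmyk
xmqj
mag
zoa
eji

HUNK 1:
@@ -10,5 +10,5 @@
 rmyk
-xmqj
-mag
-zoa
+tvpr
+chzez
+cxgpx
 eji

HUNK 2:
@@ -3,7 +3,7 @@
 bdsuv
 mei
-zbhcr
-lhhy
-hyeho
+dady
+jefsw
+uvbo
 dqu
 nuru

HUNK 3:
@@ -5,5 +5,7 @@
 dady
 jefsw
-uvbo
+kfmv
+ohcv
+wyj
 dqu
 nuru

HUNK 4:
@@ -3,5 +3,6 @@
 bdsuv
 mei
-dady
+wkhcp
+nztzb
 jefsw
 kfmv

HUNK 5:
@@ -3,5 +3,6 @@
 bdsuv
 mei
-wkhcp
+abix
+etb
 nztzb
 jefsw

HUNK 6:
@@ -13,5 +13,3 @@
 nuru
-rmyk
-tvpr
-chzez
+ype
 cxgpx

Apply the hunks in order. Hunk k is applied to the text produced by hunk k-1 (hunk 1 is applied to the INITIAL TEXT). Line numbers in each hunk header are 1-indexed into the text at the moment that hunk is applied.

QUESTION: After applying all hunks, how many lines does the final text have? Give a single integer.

Hunk 1: at line 10 remove [xmqj,mag,zoa] add [tvpr,chzez,cxgpx] -> 14 lines: nnqs eud bdsuv mei zbhcr lhhy hyeho dqu nuru rmyk tvpr chzez cxgpx eji
Hunk 2: at line 3 remove [zbhcr,lhhy,hyeho] add [dady,jefsw,uvbo] -> 14 lines: nnqs eud bdsuv mei dady jefsw uvbo dqu nuru rmyk tvpr chzez cxgpx eji
Hunk 3: at line 5 remove [uvbo] add [kfmv,ohcv,wyj] -> 16 lines: nnqs eud bdsuv mei dady jefsw kfmv ohcv wyj dqu nuru rmyk tvpr chzez cxgpx eji
Hunk 4: at line 3 remove [dady] add [wkhcp,nztzb] -> 17 lines: nnqs eud bdsuv mei wkhcp nztzb jefsw kfmv ohcv wyj dqu nuru rmyk tvpr chzez cxgpx eji
Hunk 5: at line 3 remove [wkhcp] add [abix,etb] -> 18 lines: nnqs eud bdsuv mei abix etb nztzb jefsw kfmv ohcv wyj dqu nuru rmyk tvpr chzez cxgpx eji
Hunk 6: at line 13 remove [rmyk,tvpr,chzez] add [ype] -> 16 lines: nnqs eud bdsuv mei abix etb nztzb jefsw kfmv ohcv wyj dqu nuru ype cxgpx eji
Final line count: 16

Answer: 16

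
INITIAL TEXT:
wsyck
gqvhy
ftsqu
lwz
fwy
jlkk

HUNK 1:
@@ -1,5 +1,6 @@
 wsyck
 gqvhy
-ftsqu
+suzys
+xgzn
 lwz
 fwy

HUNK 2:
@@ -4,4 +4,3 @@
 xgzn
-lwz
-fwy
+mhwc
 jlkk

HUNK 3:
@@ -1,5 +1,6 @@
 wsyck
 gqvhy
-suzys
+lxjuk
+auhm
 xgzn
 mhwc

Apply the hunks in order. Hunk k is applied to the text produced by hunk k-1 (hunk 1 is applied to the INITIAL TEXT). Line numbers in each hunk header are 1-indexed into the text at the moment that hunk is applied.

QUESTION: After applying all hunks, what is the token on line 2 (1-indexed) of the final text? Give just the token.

Hunk 1: at line 1 remove [ftsqu] add [suzys,xgzn] -> 7 lines: wsyck gqvhy suzys xgzn lwz fwy jlkk
Hunk 2: at line 4 remove [lwz,fwy] add [mhwc] -> 6 lines: wsyck gqvhy suzys xgzn mhwc jlkk
Hunk 3: at line 1 remove [suzys] add [lxjuk,auhm] -> 7 lines: wsyck gqvhy lxjuk auhm xgzn mhwc jlkk
Final line 2: gqvhy

Answer: gqvhy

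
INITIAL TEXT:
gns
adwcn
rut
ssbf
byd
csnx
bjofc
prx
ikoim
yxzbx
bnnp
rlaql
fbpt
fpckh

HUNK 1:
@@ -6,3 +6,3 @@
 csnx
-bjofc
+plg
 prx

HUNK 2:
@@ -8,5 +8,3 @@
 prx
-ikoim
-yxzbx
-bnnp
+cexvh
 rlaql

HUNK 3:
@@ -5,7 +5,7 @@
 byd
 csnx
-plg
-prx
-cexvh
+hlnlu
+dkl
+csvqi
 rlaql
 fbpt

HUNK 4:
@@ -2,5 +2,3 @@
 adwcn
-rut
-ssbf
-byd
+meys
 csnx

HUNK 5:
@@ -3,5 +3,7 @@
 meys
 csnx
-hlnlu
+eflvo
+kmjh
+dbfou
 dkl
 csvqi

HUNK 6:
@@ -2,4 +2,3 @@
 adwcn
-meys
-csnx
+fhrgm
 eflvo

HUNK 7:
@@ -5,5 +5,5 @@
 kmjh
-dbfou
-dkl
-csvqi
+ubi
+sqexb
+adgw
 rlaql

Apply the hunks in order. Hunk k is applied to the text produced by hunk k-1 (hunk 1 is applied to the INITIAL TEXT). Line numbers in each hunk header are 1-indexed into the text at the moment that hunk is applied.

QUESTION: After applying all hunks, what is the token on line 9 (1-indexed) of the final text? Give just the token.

Hunk 1: at line 6 remove [bjofc] add [plg] -> 14 lines: gns adwcn rut ssbf byd csnx plg prx ikoim yxzbx bnnp rlaql fbpt fpckh
Hunk 2: at line 8 remove [ikoim,yxzbx,bnnp] add [cexvh] -> 12 lines: gns adwcn rut ssbf byd csnx plg prx cexvh rlaql fbpt fpckh
Hunk 3: at line 5 remove [plg,prx,cexvh] add [hlnlu,dkl,csvqi] -> 12 lines: gns adwcn rut ssbf byd csnx hlnlu dkl csvqi rlaql fbpt fpckh
Hunk 4: at line 2 remove [rut,ssbf,byd] add [meys] -> 10 lines: gns adwcn meys csnx hlnlu dkl csvqi rlaql fbpt fpckh
Hunk 5: at line 3 remove [hlnlu] add [eflvo,kmjh,dbfou] -> 12 lines: gns adwcn meys csnx eflvo kmjh dbfou dkl csvqi rlaql fbpt fpckh
Hunk 6: at line 2 remove [meys,csnx] add [fhrgm] -> 11 lines: gns adwcn fhrgm eflvo kmjh dbfou dkl csvqi rlaql fbpt fpckh
Hunk 7: at line 5 remove [dbfou,dkl,csvqi] add [ubi,sqexb,adgw] -> 11 lines: gns adwcn fhrgm eflvo kmjh ubi sqexb adgw rlaql fbpt fpckh
Final line 9: rlaql

Answer: rlaql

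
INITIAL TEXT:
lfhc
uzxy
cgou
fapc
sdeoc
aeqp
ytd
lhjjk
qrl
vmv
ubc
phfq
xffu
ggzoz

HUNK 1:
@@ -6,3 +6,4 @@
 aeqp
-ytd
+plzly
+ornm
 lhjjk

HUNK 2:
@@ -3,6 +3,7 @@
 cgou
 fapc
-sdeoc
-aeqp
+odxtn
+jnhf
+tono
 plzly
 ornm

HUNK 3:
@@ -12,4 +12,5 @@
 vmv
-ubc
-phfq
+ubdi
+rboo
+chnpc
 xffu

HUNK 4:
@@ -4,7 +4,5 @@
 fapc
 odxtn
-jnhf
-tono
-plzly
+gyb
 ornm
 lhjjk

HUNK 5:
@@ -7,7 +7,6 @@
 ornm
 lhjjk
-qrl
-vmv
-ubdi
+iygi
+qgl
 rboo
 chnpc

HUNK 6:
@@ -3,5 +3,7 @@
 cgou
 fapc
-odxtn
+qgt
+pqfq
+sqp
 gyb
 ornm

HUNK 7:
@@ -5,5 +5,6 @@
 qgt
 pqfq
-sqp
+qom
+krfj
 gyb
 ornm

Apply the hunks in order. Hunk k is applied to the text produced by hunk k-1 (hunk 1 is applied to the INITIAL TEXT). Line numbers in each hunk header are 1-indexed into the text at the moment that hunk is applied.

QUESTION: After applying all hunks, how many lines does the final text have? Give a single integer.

Hunk 1: at line 6 remove [ytd] add [plzly,ornm] -> 15 lines: lfhc uzxy cgou fapc sdeoc aeqp plzly ornm lhjjk qrl vmv ubc phfq xffu ggzoz
Hunk 2: at line 3 remove [sdeoc,aeqp] add [odxtn,jnhf,tono] -> 16 lines: lfhc uzxy cgou fapc odxtn jnhf tono plzly ornm lhjjk qrl vmv ubc phfq xffu ggzoz
Hunk 3: at line 12 remove [ubc,phfq] add [ubdi,rboo,chnpc] -> 17 lines: lfhc uzxy cgou fapc odxtn jnhf tono plzly ornm lhjjk qrl vmv ubdi rboo chnpc xffu ggzoz
Hunk 4: at line 4 remove [jnhf,tono,plzly] add [gyb] -> 15 lines: lfhc uzxy cgou fapc odxtn gyb ornm lhjjk qrl vmv ubdi rboo chnpc xffu ggzoz
Hunk 5: at line 7 remove [qrl,vmv,ubdi] add [iygi,qgl] -> 14 lines: lfhc uzxy cgou fapc odxtn gyb ornm lhjjk iygi qgl rboo chnpc xffu ggzoz
Hunk 6: at line 3 remove [odxtn] add [qgt,pqfq,sqp] -> 16 lines: lfhc uzxy cgou fapc qgt pqfq sqp gyb ornm lhjjk iygi qgl rboo chnpc xffu ggzoz
Hunk 7: at line 5 remove [sqp] add [qom,krfj] -> 17 lines: lfhc uzxy cgou fapc qgt pqfq qom krfj gyb ornm lhjjk iygi qgl rboo chnpc xffu ggzoz
Final line count: 17

Answer: 17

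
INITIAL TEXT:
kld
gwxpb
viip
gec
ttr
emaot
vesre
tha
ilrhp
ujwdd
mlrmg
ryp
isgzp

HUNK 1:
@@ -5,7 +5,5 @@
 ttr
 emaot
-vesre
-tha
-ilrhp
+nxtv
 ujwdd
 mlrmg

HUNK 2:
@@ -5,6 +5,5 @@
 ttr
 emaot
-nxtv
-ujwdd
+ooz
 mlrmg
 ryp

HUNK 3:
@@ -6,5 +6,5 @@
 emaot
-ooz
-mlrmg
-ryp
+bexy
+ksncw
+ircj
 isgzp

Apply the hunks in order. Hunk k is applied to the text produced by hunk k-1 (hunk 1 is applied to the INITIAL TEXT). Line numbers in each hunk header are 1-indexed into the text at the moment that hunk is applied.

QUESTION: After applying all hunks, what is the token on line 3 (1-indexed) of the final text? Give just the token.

Answer: viip

Derivation:
Hunk 1: at line 5 remove [vesre,tha,ilrhp] add [nxtv] -> 11 lines: kld gwxpb viip gec ttr emaot nxtv ujwdd mlrmg ryp isgzp
Hunk 2: at line 5 remove [nxtv,ujwdd] add [ooz] -> 10 lines: kld gwxpb viip gec ttr emaot ooz mlrmg ryp isgzp
Hunk 3: at line 6 remove [ooz,mlrmg,ryp] add [bexy,ksncw,ircj] -> 10 lines: kld gwxpb viip gec ttr emaot bexy ksncw ircj isgzp
Final line 3: viip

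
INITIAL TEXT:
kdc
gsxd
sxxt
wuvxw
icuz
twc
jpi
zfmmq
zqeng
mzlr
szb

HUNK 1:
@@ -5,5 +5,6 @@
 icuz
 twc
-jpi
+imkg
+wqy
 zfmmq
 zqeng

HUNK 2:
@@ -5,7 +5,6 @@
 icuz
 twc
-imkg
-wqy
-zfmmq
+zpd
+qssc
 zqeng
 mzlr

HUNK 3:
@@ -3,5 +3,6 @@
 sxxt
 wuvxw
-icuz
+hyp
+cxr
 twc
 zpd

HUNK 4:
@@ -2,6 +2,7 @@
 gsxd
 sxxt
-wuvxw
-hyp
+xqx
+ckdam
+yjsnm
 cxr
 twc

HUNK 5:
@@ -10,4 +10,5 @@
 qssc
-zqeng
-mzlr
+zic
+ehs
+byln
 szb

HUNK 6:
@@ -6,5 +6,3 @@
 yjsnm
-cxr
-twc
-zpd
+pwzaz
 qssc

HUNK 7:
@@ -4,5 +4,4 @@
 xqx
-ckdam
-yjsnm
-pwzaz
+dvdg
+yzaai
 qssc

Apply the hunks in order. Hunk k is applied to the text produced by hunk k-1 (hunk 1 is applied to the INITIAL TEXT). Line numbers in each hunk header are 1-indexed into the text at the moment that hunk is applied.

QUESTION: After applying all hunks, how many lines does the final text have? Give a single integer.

Hunk 1: at line 5 remove [jpi] add [imkg,wqy] -> 12 lines: kdc gsxd sxxt wuvxw icuz twc imkg wqy zfmmq zqeng mzlr szb
Hunk 2: at line 5 remove [imkg,wqy,zfmmq] add [zpd,qssc] -> 11 lines: kdc gsxd sxxt wuvxw icuz twc zpd qssc zqeng mzlr szb
Hunk 3: at line 3 remove [icuz] add [hyp,cxr] -> 12 lines: kdc gsxd sxxt wuvxw hyp cxr twc zpd qssc zqeng mzlr szb
Hunk 4: at line 2 remove [wuvxw,hyp] add [xqx,ckdam,yjsnm] -> 13 lines: kdc gsxd sxxt xqx ckdam yjsnm cxr twc zpd qssc zqeng mzlr szb
Hunk 5: at line 10 remove [zqeng,mzlr] add [zic,ehs,byln] -> 14 lines: kdc gsxd sxxt xqx ckdam yjsnm cxr twc zpd qssc zic ehs byln szb
Hunk 6: at line 6 remove [cxr,twc,zpd] add [pwzaz] -> 12 lines: kdc gsxd sxxt xqx ckdam yjsnm pwzaz qssc zic ehs byln szb
Hunk 7: at line 4 remove [ckdam,yjsnm,pwzaz] add [dvdg,yzaai] -> 11 lines: kdc gsxd sxxt xqx dvdg yzaai qssc zic ehs byln szb
Final line count: 11

Answer: 11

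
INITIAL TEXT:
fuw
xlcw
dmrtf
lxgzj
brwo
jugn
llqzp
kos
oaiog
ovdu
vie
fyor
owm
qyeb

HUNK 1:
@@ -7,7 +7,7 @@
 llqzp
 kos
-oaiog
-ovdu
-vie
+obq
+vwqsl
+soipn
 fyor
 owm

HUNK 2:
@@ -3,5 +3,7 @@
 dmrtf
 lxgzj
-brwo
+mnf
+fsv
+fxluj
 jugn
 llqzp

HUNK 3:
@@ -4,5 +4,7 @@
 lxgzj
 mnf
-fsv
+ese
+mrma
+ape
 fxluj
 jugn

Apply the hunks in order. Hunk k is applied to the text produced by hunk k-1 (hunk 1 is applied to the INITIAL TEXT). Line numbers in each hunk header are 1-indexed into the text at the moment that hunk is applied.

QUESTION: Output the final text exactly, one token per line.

Hunk 1: at line 7 remove [oaiog,ovdu,vie] add [obq,vwqsl,soipn] -> 14 lines: fuw xlcw dmrtf lxgzj brwo jugn llqzp kos obq vwqsl soipn fyor owm qyeb
Hunk 2: at line 3 remove [brwo] add [mnf,fsv,fxluj] -> 16 lines: fuw xlcw dmrtf lxgzj mnf fsv fxluj jugn llqzp kos obq vwqsl soipn fyor owm qyeb
Hunk 3: at line 4 remove [fsv] add [ese,mrma,ape] -> 18 lines: fuw xlcw dmrtf lxgzj mnf ese mrma ape fxluj jugn llqzp kos obq vwqsl soipn fyor owm qyeb

Answer: fuw
xlcw
dmrtf
lxgzj
mnf
ese
mrma
ape
fxluj
jugn
llqzp
kos
obq
vwqsl
soipn
fyor
owm
qyeb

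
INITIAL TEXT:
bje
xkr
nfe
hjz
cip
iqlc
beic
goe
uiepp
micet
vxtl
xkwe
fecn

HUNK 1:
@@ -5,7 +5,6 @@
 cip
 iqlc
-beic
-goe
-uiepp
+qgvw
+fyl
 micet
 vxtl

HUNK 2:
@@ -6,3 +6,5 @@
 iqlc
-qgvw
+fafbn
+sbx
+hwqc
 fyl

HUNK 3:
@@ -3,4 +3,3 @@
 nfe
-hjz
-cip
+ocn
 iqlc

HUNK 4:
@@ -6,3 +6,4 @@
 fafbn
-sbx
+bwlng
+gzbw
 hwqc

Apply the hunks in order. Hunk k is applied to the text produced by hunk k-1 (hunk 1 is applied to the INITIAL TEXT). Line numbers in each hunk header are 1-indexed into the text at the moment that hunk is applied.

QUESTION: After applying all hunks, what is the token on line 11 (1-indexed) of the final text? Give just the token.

Answer: micet

Derivation:
Hunk 1: at line 5 remove [beic,goe,uiepp] add [qgvw,fyl] -> 12 lines: bje xkr nfe hjz cip iqlc qgvw fyl micet vxtl xkwe fecn
Hunk 2: at line 6 remove [qgvw] add [fafbn,sbx,hwqc] -> 14 lines: bje xkr nfe hjz cip iqlc fafbn sbx hwqc fyl micet vxtl xkwe fecn
Hunk 3: at line 3 remove [hjz,cip] add [ocn] -> 13 lines: bje xkr nfe ocn iqlc fafbn sbx hwqc fyl micet vxtl xkwe fecn
Hunk 4: at line 6 remove [sbx] add [bwlng,gzbw] -> 14 lines: bje xkr nfe ocn iqlc fafbn bwlng gzbw hwqc fyl micet vxtl xkwe fecn
Final line 11: micet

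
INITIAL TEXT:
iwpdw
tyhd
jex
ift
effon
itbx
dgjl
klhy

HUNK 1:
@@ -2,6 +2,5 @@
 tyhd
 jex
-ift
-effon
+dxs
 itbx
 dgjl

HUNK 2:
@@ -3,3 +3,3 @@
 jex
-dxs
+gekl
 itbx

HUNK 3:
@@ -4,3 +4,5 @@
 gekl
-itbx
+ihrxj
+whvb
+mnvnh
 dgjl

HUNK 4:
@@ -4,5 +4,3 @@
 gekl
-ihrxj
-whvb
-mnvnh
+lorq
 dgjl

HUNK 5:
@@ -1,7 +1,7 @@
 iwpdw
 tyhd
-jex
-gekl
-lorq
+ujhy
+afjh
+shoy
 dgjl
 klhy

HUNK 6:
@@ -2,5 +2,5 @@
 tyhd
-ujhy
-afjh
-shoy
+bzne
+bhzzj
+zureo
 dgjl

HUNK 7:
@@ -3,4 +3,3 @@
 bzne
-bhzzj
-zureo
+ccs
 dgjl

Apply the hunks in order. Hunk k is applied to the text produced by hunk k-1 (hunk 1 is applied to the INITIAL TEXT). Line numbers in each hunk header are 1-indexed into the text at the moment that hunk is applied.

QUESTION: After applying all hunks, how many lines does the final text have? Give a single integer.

Hunk 1: at line 2 remove [ift,effon] add [dxs] -> 7 lines: iwpdw tyhd jex dxs itbx dgjl klhy
Hunk 2: at line 3 remove [dxs] add [gekl] -> 7 lines: iwpdw tyhd jex gekl itbx dgjl klhy
Hunk 3: at line 4 remove [itbx] add [ihrxj,whvb,mnvnh] -> 9 lines: iwpdw tyhd jex gekl ihrxj whvb mnvnh dgjl klhy
Hunk 4: at line 4 remove [ihrxj,whvb,mnvnh] add [lorq] -> 7 lines: iwpdw tyhd jex gekl lorq dgjl klhy
Hunk 5: at line 1 remove [jex,gekl,lorq] add [ujhy,afjh,shoy] -> 7 lines: iwpdw tyhd ujhy afjh shoy dgjl klhy
Hunk 6: at line 2 remove [ujhy,afjh,shoy] add [bzne,bhzzj,zureo] -> 7 lines: iwpdw tyhd bzne bhzzj zureo dgjl klhy
Hunk 7: at line 3 remove [bhzzj,zureo] add [ccs] -> 6 lines: iwpdw tyhd bzne ccs dgjl klhy
Final line count: 6

Answer: 6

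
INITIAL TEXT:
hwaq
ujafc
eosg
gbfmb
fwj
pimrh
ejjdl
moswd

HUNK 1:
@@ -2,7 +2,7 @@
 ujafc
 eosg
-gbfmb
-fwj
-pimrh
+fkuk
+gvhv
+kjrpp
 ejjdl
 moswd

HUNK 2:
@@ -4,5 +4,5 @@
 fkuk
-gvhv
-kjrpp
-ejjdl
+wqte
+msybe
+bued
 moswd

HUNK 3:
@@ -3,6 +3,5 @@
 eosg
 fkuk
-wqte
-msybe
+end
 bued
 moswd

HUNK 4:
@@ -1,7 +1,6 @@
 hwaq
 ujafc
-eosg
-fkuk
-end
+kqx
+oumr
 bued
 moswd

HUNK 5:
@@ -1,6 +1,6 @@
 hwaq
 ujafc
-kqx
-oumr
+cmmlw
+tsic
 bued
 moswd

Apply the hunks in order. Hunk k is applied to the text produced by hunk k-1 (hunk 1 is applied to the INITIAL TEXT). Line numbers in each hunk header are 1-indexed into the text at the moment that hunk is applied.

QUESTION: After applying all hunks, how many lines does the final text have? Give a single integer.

Hunk 1: at line 2 remove [gbfmb,fwj,pimrh] add [fkuk,gvhv,kjrpp] -> 8 lines: hwaq ujafc eosg fkuk gvhv kjrpp ejjdl moswd
Hunk 2: at line 4 remove [gvhv,kjrpp,ejjdl] add [wqte,msybe,bued] -> 8 lines: hwaq ujafc eosg fkuk wqte msybe bued moswd
Hunk 3: at line 3 remove [wqte,msybe] add [end] -> 7 lines: hwaq ujafc eosg fkuk end bued moswd
Hunk 4: at line 1 remove [eosg,fkuk,end] add [kqx,oumr] -> 6 lines: hwaq ujafc kqx oumr bued moswd
Hunk 5: at line 1 remove [kqx,oumr] add [cmmlw,tsic] -> 6 lines: hwaq ujafc cmmlw tsic bued moswd
Final line count: 6

Answer: 6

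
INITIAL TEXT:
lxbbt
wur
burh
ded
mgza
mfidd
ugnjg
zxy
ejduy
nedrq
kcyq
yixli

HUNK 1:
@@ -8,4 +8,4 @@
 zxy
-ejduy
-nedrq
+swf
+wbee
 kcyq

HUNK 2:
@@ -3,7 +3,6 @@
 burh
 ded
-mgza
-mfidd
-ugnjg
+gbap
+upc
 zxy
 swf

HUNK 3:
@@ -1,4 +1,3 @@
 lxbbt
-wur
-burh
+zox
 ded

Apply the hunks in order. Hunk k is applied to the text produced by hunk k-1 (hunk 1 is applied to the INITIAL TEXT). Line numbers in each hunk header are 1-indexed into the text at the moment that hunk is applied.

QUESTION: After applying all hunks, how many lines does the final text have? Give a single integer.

Hunk 1: at line 8 remove [ejduy,nedrq] add [swf,wbee] -> 12 lines: lxbbt wur burh ded mgza mfidd ugnjg zxy swf wbee kcyq yixli
Hunk 2: at line 3 remove [mgza,mfidd,ugnjg] add [gbap,upc] -> 11 lines: lxbbt wur burh ded gbap upc zxy swf wbee kcyq yixli
Hunk 3: at line 1 remove [wur,burh] add [zox] -> 10 lines: lxbbt zox ded gbap upc zxy swf wbee kcyq yixli
Final line count: 10

Answer: 10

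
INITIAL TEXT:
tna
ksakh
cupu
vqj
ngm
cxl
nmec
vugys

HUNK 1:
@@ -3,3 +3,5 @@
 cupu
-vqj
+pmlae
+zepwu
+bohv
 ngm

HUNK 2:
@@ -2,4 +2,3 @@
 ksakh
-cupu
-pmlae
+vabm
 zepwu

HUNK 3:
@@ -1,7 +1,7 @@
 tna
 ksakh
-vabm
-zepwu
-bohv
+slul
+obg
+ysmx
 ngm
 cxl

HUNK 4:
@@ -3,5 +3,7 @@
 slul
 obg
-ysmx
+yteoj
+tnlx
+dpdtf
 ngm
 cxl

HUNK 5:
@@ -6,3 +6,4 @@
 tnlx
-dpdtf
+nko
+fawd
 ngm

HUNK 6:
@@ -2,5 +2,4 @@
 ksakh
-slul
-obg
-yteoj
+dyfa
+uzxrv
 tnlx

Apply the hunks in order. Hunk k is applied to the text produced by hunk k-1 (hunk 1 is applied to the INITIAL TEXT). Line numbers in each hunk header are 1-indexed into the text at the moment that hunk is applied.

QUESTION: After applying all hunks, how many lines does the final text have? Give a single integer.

Hunk 1: at line 3 remove [vqj] add [pmlae,zepwu,bohv] -> 10 lines: tna ksakh cupu pmlae zepwu bohv ngm cxl nmec vugys
Hunk 2: at line 2 remove [cupu,pmlae] add [vabm] -> 9 lines: tna ksakh vabm zepwu bohv ngm cxl nmec vugys
Hunk 3: at line 1 remove [vabm,zepwu,bohv] add [slul,obg,ysmx] -> 9 lines: tna ksakh slul obg ysmx ngm cxl nmec vugys
Hunk 4: at line 3 remove [ysmx] add [yteoj,tnlx,dpdtf] -> 11 lines: tna ksakh slul obg yteoj tnlx dpdtf ngm cxl nmec vugys
Hunk 5: at line 6 remove [dpdtf] add [nko,fawd] -> 12 lines: tna ksakh slul obg yteoj tnlx nko fawd ngm cxl nmec vugys
Hunk 6: at line 2 remove [slul,obg,yteoj] add [dyfa,uzxrv] -> 11 lines: tna ksakh dyfa uzxrv tnlx nko fawd ngm cxl nmec vugys
Final line count: 11

Answer: 11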